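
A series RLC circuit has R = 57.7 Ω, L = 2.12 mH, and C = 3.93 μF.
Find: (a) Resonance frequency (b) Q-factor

Step 1 — Resonance condition Im(Z)=0 gives ω₀ = 1/√(LC).
Step 2 — ω₀ = 1/√(0.00212·3.93e-06) = 1.096e+04 rad/s.
Step 3 — f₀ = ω₀/(2π) = 1744 Hz.
Step 4 — Series Q: Q = ω₀L/R = 1.096e+04·0.00212/57.7 = 0.4025.

(a) f₀ = 1744 Hz  (b) Q = 0.4025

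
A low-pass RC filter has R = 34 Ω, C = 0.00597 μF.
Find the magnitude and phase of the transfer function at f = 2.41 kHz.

Step 1 — Angular frequency: ω = 2π·2410 = 1.514e+04 rad/s.
Step 2 — Transfer function: H(jω) = 1/(1 + jωRC).
Step 3 — Denominator: 1 + jωRC = 1 + j·1.514e+04·34·5.97e-09 = 1 + j0.003074.
Step 4 — H = 1 - j0.003074.
Step 5 — Magnitude: |H| = 1 (-0.0 dB); phase: φ = -0.2°.

|H| = 1 (-0.0 dB), φ = -0.2°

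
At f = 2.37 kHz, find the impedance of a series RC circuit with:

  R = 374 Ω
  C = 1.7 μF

Step 1 — Angular frequency: ω = 2π·f = 2π·2370 = 1.489e+04 rad/s.
Step 2 — Component impedances:
  R: Z = R = 374 Ω
  C: Z = 1/(jωC) = -j/(ω·C) = 0 - j39.5 Ω
Step 3 — Series combination: Z_total = R + C = 374 - j39.5 Ω = 376.1∠-6.0° Ω.

Z = 374 - j39.5 Ω = 376.1∠-6.0° Ω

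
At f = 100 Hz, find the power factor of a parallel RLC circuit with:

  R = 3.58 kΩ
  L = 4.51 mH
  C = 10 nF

Step 1 — Angular frequency: ω = 2π·f = 2π·100 = 628.3 rad/s.
Step 2 — Component impedances:
  R: Z = R = 3580 Ω
  L: Z = jωL = j·628.3·0.00451 = 0 + j2.834 Ω
  C: Z = 1/(jωC) = -j/(ω·C) = 0 - j1.592e+05 Ω
Step 3 — Parallel combination: 1/Z_total = 1/R + 1/L + 1/C; Z_total = 0.002243 + j2.834 Ω = 2.834∠90.0° Ω.
Step 4 — Power factor: PF = cos(φ) = Re(Z)/|Z| = 0.0022431/2.8338 = 0.0007916.
Step 5 — Type: Im(Z) = 2.834 ⇒ lagging (phase φ = 90.0°).

PF = 0.0007916 (lagging, φ = 90.0°)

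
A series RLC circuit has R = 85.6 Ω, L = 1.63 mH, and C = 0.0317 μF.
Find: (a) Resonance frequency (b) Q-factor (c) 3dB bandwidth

Step 1 — Resonance condition Im(Z)=0 gives ω₀ = 1/√(LC).
Step 2 — ω₀ = 1/√(0.00163·3.17e-08) = 1.391e+05 rad/s.
Step 3 — f₀ = ω₀/(2π) = 2.214e+04 Hz.
Step 4 — Series Q: Q = ω₀L/R = 1.391e+05·0.00163/85.6 = 2.649.
Step 5 — 3dB bandwidth: Δω = ω₀/Q = 5.252e+04 rad/s; BW = Δω/(2π) = 8358 Hz.

(a) f₀ = 2.214e+04 Hz  (b) Q = 2.649  (c) BW = 8358 Hz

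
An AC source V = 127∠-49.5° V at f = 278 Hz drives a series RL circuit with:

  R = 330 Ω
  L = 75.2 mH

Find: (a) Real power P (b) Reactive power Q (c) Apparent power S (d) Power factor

Step 1 — Angular frequency: ω = 2π·f = 2π·278 = 1747 rad/s.
Step 2 — Component impedances:
  R: Z = R = 330 Ω
  L: Z = jωL = j·1747·0.0752 = 0 + j131.4 Ω
Step 3 — Series combination: Z_total = R + L = 330 + j131.4 Ω = 355.2∠21.7° Ω.
Step 4 — Source phasor: V = 127∠-49.5° V = 82.48 - j96.57 V.
Step 5 — Current: I = V / Z = 0.1152 - j0.3385 A = 0.3576∠-71.2° A.
Step 6 — Complex power: S = V·I* = 42.19 + j16.79 VA.
Step 7 — Real power: P = Re(S) = 42.19 W.
Step 8 — Reactive power: Q = Im(S) = 16.79 VAR.
Step 9 — Apparent power: |S| = 45.41 VA.
Step 10 — Power factor: PF = P/|S| = 0.9291 (lagging).

(a) P = 42.19 W  (b) Q = 16.79 VAR  (c) S = 45.41 VA  (d) PF = 0.9291 (lagging)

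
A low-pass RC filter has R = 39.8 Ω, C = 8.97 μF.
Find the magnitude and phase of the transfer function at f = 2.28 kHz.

Step 1 — Angular frequency: ω = 2π·2280 = 1.433e+04 rad/s.
Step 2 — Transfer function: H(jω) = 1/(1 + jωRC).
Step 3 — Denominator: 1 + jωRC = 1 + j·1.433e+04·39.8·8.97e-06 = 1 + j5.114.
Step 4 — H = 0.03682 - j0.1883.
Step 5 — Magnitude: |H| = 0.1919 (-14.3 dB); phase: φ = -78.9°.

|H| = 0.1919 (-14.3 dB), φ = -78.9°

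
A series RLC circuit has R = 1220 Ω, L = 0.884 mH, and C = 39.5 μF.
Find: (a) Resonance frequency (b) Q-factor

Step 1 — Resonance condition Im(Z)=0 gives ω₀ = 1/√(LC).
Step 2 — ω₀ = 1/√(0.000884·3.95e-05) = 5351 rad/s.
Step 3 — f₀ = ω₀/(2π) = 851.7 Hz.
Step 4 — Series Q: Q = ω₀L/R = 5351·0.000884/1220 = 0.003878.

(a) f₀ = 851.7 Hz  (b) Q = 0.003878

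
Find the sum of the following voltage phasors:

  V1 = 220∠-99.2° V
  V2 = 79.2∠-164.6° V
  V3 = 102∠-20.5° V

Step 1 — Convert each phasor to rectangular form:
  V1 = 220·(cos(-99.2°) + j·sin(-99.2°)) = -35.17 - j217.2 V
  V2 = 79.2·(cos(-164.6°) + j·sin(-164.6°)) = -76.36 - j21.03 V
  V3 = 102·(cos(-20.5°) + j·sin(-20.5°)) = 95.54 - j35.72 V
Step 2 — Sum components: V_total = -15.99 - j273.9 V.
Step 3 — Convert to polar: |V_total| = 274.4 V, ∠V_total = -93.3°.

V_total = 274.4∠-93.3° V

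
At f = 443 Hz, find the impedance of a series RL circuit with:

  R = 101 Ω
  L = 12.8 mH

Step 1 — Angular frequency: ω = 2π·f = 2π·443 = 2783 rad/s.
Step 2 — Component impedances:
  R: Z = R = 101 Ω
  L: Z = jωL = j·2783·0.0128 = 0 + j35.63 Ω
Step 3 — Series combination: Z_total = R + L = 101 + j35.63 Ω = 107.1∠19.4° Ω.

Z = 101 + j35.63 Ω = 107.1∠19.4° Ω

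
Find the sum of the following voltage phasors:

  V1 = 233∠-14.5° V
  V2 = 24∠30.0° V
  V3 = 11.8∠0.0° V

Step 1 — Convert each phasor to rectangular form:
  V1 = 233·(cos(-14.5°) + j·sin(-14.5°)) = 225.6 - j58.34 V
  V2 = 24·(cos(30.0°) + j·sin(30.0°)) = 20.78 + j12 V
  V3 = 11.8·(cos(0.0°) + j·sin(0.0°)) = 11.8 V
Step 2 — Sum components: V_total = 258.2 - j46.34 V.
Step 3 — Convert to polar: |V_total| = 262.3 V, ∠V_total = -10.2°.

V_total = 262.3∠-10.2° V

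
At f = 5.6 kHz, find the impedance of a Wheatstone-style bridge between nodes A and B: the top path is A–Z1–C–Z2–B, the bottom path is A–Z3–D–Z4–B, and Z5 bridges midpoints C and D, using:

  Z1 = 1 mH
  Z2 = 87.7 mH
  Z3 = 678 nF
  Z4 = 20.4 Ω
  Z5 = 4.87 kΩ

Step 1 — Angular frequency: ω = 2π·f = 2π·5600 = 3.519e+04 rad/s.
Step 2 — Component impedances:
  Z1: Z = jωL = j·3.519e+04·0.001 = 0 + j35.19 Ω
  Z2: Z = jωL = j·3.519e+04·0.0877 = 0 + j3086 Ω
  Z3: Z = 1/(jωC) = -j/(ω·C) = 0 - j41.92 Ω
  Z4: Z = R = 20.4 Ω
  Z5: Z = R = 4870 Ω
Step 3 — Bridge requires nodal analysis (the Z5 bridge couples midpoints C and D, so the two paths cannot be reduced to a simple series/parallel combination). Setting node B to ground and injecting 1 A at node A, the 3-node admittance system at A, C, D solves to V_A = Z_AB = 21.32 - j42.35 Ω = 47.41∠-63.3° Ω.

Z = 21.32 - j42.35 Ω = 47.41∠-63.3° Ω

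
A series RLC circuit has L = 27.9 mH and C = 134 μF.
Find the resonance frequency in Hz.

Step 1 — Resonance condition Im(Z)=0 gives ω₀ = 1/√(LC).
Step 2 — ω₀ = 1/√(0.0279·0.000134) = 517.2 rad/s.
Step 3 — f₀ = ω₀/(2π) = 82.31 Hz.

f₀ = 82.31 Hz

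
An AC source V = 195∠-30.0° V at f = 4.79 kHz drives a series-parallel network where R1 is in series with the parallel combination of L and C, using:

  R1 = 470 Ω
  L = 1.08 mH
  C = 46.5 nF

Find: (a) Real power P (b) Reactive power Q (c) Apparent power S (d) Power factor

Step 1 — Angular frequency: ω = 2π·f = 2π·4790 = 3.01e+04 rad/s.
Step 2 — Component impedances:
  R1: Z = R = 470 Ω
  L: Z = jωL = j·3.01e+04·0.00108 = 0 + j32.5 Ω
  C: Z = 1/(jωC) = -j/(ω·C) = 0 - j714.5 Ω
Step 3 — Parallel branch: L || C = 1/(1/L + 1/C) = 0 + j34.05 Ω.
Step 4 — Series with R1: Z_total = R1 + (L || C) = 470 + j34.05 Ω = 471.2∠4.1° Ω.
Step 5 — Source phasor: V = 195∠-30.0° V = 168.9 - j97.5 V.
Step 6 — Current: I = V / Z = 0.3425 - j0.2323 A = 0.4138∠-34.1° A.
Step 7 — Complex power: S = V·I* = 80.48 + j5.831 VA.
Step 8 — Real power: P = Re(S) = 80.48 W.
Step 9 — Reactive power: Q = Im(S) = 5.831 VAR.
Step 10 — Apparent power: |S| = 80.69 VA.
Step 11 — Power factor: PF = P/|S| = 0.9974 (lagging).

(a) P = 80.48 W  (b) Q = 5.831 VAR  (c) S = 80.69 VA  (d) PF = 0.9974 (lagging)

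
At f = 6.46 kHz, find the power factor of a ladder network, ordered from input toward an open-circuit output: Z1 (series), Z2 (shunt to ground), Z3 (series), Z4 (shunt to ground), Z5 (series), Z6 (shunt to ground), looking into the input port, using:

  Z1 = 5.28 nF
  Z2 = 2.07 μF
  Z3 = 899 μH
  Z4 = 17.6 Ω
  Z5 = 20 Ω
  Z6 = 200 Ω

Step 1 — Angular frequency: ω = 2π·f = 2π·6460 = 4.059e+04 rad/s.
Step 2 — Component impedances:
  Z1: Z = 1/(jωC) = -j/(ω·C) = 0 - j4666 Ω
  Z2: Z = 1/(jωC) = -j/(ω·C) = 0 - j11.9 Ω
  Z3: Z = jωL = j·4.059e+04·0.000899 = 0 + j36.49 Ω
  Z4: Z = R = 17.6 Ω
  Z5: Z = R = 20 Ω
  Z6: Z = R = 200 Ω
Step 3 — Ladder network (open output): work backward from the far end, alternating series and parallel combinations. Z_in = 2.653 - j4682 Ω = 4682∠-90.0° Ω.
Step 4 — Power factor: PF = cos(φ) = Re(Z)/|Z| = 2.653/4682 = 0.0005666.
Step 5 — Type: Im(Z) = -4682 ⇒ leading (phase φ = -90.0°).

PF = 0.0005666 (leading, φ = -90.0°)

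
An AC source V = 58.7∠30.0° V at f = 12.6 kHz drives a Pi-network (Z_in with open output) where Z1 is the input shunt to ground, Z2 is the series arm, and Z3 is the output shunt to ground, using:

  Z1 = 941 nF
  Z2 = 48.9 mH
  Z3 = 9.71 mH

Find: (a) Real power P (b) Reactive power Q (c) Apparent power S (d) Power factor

Step 1 — Angular frequency: ω = 2π·f = 2π·1.26e+04 = 7.917e+04 rad/s.
Step 2 — Component impedances:
  Z1: Z = 1/(jωC) = -j/(ω·C) = 0 - j13.42 Ω
  Z2: Z = jωL = j·7.917e+04·0.0489 = 0 + j3871 Ω
  Z3: Z = jωL = j·7.917e+04·0.00971 = 0 + j768.7 Ω
Step 3 — With open output, the series arm Z2 and the output shunt Z3 appear in series to ground: Z2 + Z3 = 0 + j4640 Ω.
Step 4 — Parallel with input shunt Z1: Z_in = Z1 || (Z2 + Z3) = 0 - j13.46 Ω = 13.46∠-90.0° Ω.
Step 5 — Source phasor: V = 58.7∠30.0° V = 50.84 + j29.35 V.
Step 6 — Current: I = V / Z = -2.18 + j3.776 A = 4.36∠120.0° A.
Step 7 — Complex power: S = V·I* = 0 - j256 VA.
Step 8 — Real power: P = Re(S) = 0 W.
Step 9 — Reactive power: Q = Im(S) = -256 VAR.
Step 10 — Apparent power: |S| = 256 VA.
Step 11 — Power factor: PF = P/|S| = 0 (leading).

(a) P = 0 W  (b) Q = -256 VAR  (c) S = 256 VA  (d) PF = 0 (leading)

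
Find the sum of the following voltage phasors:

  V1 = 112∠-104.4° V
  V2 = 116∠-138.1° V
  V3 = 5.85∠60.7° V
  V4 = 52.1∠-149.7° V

Step 1 — Convert each phasor to rectangular form:
  V1 = 112·(cos(-104.4°) + j·sin(-104.4°)) = -27.85 - j108.5 V
  V2 = 116·(cos(-138.1°) + j·sin(-138.1°)) = -86.34 - j77.47 V
  V3 = 5.85·(cos(60.7°) + j·sin(60.7°)) = 2.863 + j5.102 V
  V4 = 52.1·(cos(-149.7°) + j·sin(-149.7°)) = -44.98 - j26.29 V
Step 2 — Sum components: V_total = -156.3 - j207.1 V.
Step 3 — Convert to polar: |V_total| = 259.5 V, ∠V_total = -127.0°.

V_total = 259.5∠-127.0° V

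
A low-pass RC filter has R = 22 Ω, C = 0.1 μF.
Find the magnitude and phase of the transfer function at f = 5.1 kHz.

Step 1 — Angular frequency: ω = 2π·5100 = 3.204e+04 rad/s.
Step 2 — Transfer function: H(jω) = 1/(1 + jωRC).
Step 3 — Denominator: 1 + jωRC = 1 + j·3.204e+04·22·1e-07 = 1 + j0.0705.
Step 4 — H = 0.9951 - j0.07015.
Step 5 — Magnitude: |H| = 0.9975 (-0.0 dB); phase: φ = -4.0°.

|H| = 0.9975 (-0.0 dB), φ = -4.0°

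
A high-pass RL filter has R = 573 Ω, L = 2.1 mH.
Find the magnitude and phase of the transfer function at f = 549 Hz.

Step 1 — Angular frequency: ω = 2π·549 = 3449 rad/s.
Step 2 — Transfer function: H(jω) = jωL/(R + jωL).
Step 3 — Numerator jωL = j·7.244; denominator R + jωL = 573 + j7.244.
Step 4 — H = 0.0001598 + j0.01264.
Step 5 — Magnitude: |H| = 0.01264 (-38.0 dB); phase: φ = 89.3°.

|H| = 0.01264 (-38.0 dB), φ = 89.3°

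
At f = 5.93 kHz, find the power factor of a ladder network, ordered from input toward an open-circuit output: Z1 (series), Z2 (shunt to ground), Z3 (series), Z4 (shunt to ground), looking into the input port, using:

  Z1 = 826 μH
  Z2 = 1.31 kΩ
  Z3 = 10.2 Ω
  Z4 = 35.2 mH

Step 1 — Angular frequency: ω = 2π·f = 2π·5930 = 3.726e+04 rad/s.
Step 2 — Component impedances:
  Z1: Z = jωL = j·3.726e+04·0.000826 = 0 + j30.78 Ω
  Z2: Z = R = 1310 Ω
  Z3: Z = R = 10.2 Ω
  Z4: Z = jωL = j·3.726e+04·0.0352 = 0 + j1312 Ω
Step 3 — Ladder network (open output): work backward from the far end, alternating series and parallel combinations. Z_in = 655.8 + j680.7 Ω = 945.2∠46.1° Ω.
Step 4 — Power factor: PF = cos(φ) = Re(Z)/|Z| = 655.8/945.2 = 0.6938.
Step 5 — Type: Im(Z) = 680.7 ⇒ lagging (phase φ = 46.1°).

PF = 0.6938 (lagging, φ = 46.1°)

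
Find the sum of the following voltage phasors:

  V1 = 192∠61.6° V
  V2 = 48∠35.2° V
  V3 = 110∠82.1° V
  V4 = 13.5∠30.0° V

Step 1 — Convert each phasor to rectangular form:
  V1 = 192·(cos(61.6°) + j·sin(61.6°)) = 91.32 + j168.9 V
  V2 = 48·(cos(35.2°) + j·sin(35.2°)) = 39.22 + j27.67 V
  V3 = 110·(cos(82.1°) + j·sin(82.1°)) = 15.12 + j109 V
  V4 = 13.5·(cos(30.0°) + j·sin(30.0°)) = 11.69 + j6.75 V
Step 2 — Sum components: V_total = 157.4 + j312.3 V.
Step 3 — Convert to polar: |V_total| = 349.7 V, ∠V_total = 63.3°.

V_total = 349.7∠63.3° V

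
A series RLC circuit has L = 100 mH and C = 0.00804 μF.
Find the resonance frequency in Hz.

Step 1 — Resonance condition Im(Z)=0 gives ω₀ = 1/√(LC).
Step 2 — ω₀ = 1/√(0.1·8.04e-09) = 3.527e+04 rad/s.
Step 3 — f₀ = ω₀/(2π) = 5613 Hz.

f₀ = 5613 Hz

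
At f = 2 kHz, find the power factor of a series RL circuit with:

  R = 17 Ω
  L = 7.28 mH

Step 1 — Angular frequency: ω = 2π·f = 2π·2000 = 1.257e+04 rad/s.
Step 2 — Component impedances:
  R: Z = R = 17 Ω
  L: Z = jωL = j·1.257e+04·0.00728 = 0 + j91.48 Ω
Step 3 — Series combination: Z_total = R + L = 17 + j91.48 Ω = 93.05∠79.5° Ω.
Step 4 — Power factor: PF = cos(φ) = Re(Z)/|Z| = 17/93.05 = 0.1827.
Step 5 — Type: Im(Z) = 91.48 ⇒ lagging (phase φ = 79.5°).

PF = 0.1827 (lagging, φ = 79.5°)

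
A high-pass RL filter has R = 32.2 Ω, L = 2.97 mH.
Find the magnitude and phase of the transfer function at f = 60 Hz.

Step 1 — Angular frequency: ω = 2π·60 = 377 rad/s.
Step 2 — Transfer function: H(jω) = jωL/(R + jωL).
Step 3 — Numerator jωL = j·1.12; denominator R + jωL = 32.2 + j1.12.
Step 4 — H = 0.001208 + j0.03473.
Step 5 — Magnitude: |H| = 0.03475 (-29.2 dB); phase: φ = 88.0°.

|H| = 0.03475 (-29.2 dB), φ = 88.0°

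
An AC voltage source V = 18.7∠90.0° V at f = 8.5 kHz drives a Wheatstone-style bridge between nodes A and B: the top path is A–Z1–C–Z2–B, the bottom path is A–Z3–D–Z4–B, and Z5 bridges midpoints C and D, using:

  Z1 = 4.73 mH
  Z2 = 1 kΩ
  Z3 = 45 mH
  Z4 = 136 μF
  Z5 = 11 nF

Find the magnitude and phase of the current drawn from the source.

Step 1 — Angular frequency: ω = 2π·f = 2π·8500 = 5.341e+04 rad/s.
Step 2 — Component impedances:
  Z1: Z = jωL = j·5.341e+04·0.00473 = 0 + j252.6 Ω
  Z2: Z = R = 1000 Ω
  Z3: Z = jωL = j·5.341e+04·0.045 = 0 + j2403 Ω
  Z4: Z = 1/(jωC) = -j/(ω·C) = 0 - j0.1377 Ω
  Z5: Z = 1/(jωC) = -j/(ω·C) = 0 - j1702 Ω
Step 3 — Bridge requires nodal analysis (the Z5 bridge couples midpoints C and D, so the two paths cannot be reduced to a simple series/parallel combination). Setting node B to ground and injecting 1 A at node A, the 3-node admittance system at A, C, D solves to V_A = Z_AB = 783.9 + j63.21 Ω = 786.5∠4.6° Ω.
Step 4 — Source phasor: V = 18.7∠90.0° V = 0 + j18.7 V.
Step 5 — Ohm's law: I = V / Z_total = (0 + j18.7) / (783.9 + j63.21) = 0.001911 + j0.0237 A.
Step 6 — Convert to polar: |I| = 0.02378 A, ∠I = 85.4°.

I = 0.02378∠85.4° A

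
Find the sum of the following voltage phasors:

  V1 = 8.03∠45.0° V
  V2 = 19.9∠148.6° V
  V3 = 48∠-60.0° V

Step 1 — Convert each phasor to rectangular form:
  V1 = 8.03·(cos(45.0°) + j·sin(45.0°)) = 5.678 + j5.678 V
  V2 = 19.9·(cos(148.6°) + j·sin(148.6°)) = -16.99 + j10.37 V
  V3 = 48·(cos(-60.0°) + j·sin(-60.0°)) = 24 - j41.57 V
Step 2 — Sum components: V_total = 12.69 - j25.52 V.
Step 3 — Convert to polar: |V_total| = 28.5 V, ∠V_total = -63.6°.

V_total = 28.5∠-63.6° V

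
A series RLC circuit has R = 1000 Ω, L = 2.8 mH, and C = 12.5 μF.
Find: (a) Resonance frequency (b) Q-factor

Step 1 — Resonance condition Im(Z)=0 gives ω₀ = 1/√(LC).
Step 2 — ω₀ = 1/√(0.0028·1.25e-05) = 5345 rad/s.
Step 3 — f₀ = ω₀/(2π) = 850.7 Hz.
Step 4 — Series Q: Q = ω₀L/R = 5345·0.0028/1000 = 0.01497.

(a) f₀ = 850.7 Hz  (b) Q = 0.01497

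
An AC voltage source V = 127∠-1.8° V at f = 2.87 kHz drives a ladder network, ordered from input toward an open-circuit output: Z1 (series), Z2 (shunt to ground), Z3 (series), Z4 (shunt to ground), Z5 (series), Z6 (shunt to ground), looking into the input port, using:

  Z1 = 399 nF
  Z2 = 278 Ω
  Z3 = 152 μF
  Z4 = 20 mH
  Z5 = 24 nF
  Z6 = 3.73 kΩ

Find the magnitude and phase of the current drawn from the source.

Step 1 — Angular frequency: ω = 2π·f = 2π·2870 = 1.803e+04 rad/s.
Step 2 — Component impedances:
  Z1: Z = 1/(jωC) = -j/(ω·C) = 0 - j139 Ω
  Z2: Z = R = 278 Ω
  Z3: Z = 1/(jωC) = -j/(ω·C) = 0 - j0.3648 Ω
  Z4: Z = jωL = j·1.803e+04·0.02 = 0 + j360.7 Ω
  Z5: Z = 1/(jωC) = -j/(ω·C) = 0 - j2311 Ω
  Z6: Z = R = 3730 Ω
Step 3 — Ladder network (open output): work backward from the far end, alternating series and parallel combinations. Z_in = 177 - j15.05 Ω = 177.6∠-4.9° Ω.
Step 4 — Source phasor: V = 127∠-1.8° V = 126.9 - j3.989 V.
Step 5 — Ohm's law: I = V / Z_total = (126.9 - j3.989) / (177 - j15.05) = 0.7141 + j0.03817 A.
Step 6 — Convert to polar: |I| = 0.7151 A, ∠I = 3.1°.

I = 0.7151∠3.1° A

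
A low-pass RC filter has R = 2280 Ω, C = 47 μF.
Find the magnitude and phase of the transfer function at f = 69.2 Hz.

Step 1 — Angular frequency: ω = 2π·69.2 = 434.8 rad/s.
Step 2 — Transfer function: H(jω) = 1/(1 + jωRC).
Step 3 — Denominator: 1 + jωRC = 1 + j·434.8·2280·4.7e-05 = 1 + j46.59.
Step 4 — H = 0.0004604 - j0.02145.
Step 5 — Magnitude: |H| = 0.02146 (-33.4 dB); phase: φ = -88.8°.

|H| = 0.02146 (-33.4 dB), φ = -88.8°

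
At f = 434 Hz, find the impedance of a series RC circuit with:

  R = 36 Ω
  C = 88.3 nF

Step 1 — Angular frequency: ω = 2π·f = 2π·434 = 2727 rad/s.
Step 2 — Component impedances:
  R: Z = R = 36 Ω
  C: Z = 1/(jωC) = -j/(ω·C) = 0 - j4153 Ω
Step 3 — Series combination: Z_total = R + C = 36 - j4153 Ω = 4153∠-89.5° Ω.

Z = 36 - j4153 Ω = 4153∠-89.5° Ω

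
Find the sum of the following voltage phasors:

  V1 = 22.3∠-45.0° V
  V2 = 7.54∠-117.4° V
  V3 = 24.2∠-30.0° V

Step 1 — Convert each phasor to rectangular form:
  V1 = 22.3·(cos(-45.0°) + j·sin(-45.0°)) = 15.77 - j15.77 V
  V2 = 7.54·(cos(-117.4°) + j·sin(-117.4°)) = -3.47 - j6.694 V
  V3 = 24.2·(cos(-30.0°) + j·sin(-30.0°)) = 20.96 - j12.1 V
Step 2 — Sum components: V_total = 33.26 - j34.56 V.
Step 3 — Convert to polar: |V_total| = 47.96 V, ∠V_total = -46.1°.

V_total = 47.96∠-46.1° V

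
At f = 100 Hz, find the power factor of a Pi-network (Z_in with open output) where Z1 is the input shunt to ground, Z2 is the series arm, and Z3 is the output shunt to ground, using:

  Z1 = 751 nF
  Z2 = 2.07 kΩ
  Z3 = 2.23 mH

Step 1 — Angular frequency: ω = 2π·f = 2π·100 = 628.3 rad/s.
Step 2 — Component impedances:
  Z1: Z = 1/(jωC) = -j/(ω·C) = 0 - j2119 Ω
  Z2: Z = R = 2070 Ω
  Z3: Z = jωL = j·628.3·0.00223 = 0 + j1.401 Ω
Step 3 — With open output, the series arm Z2 and the output shunt Z3 appear in series to ground: Z2 + Z3 = 2070 + j1.401 Ω.
Step 4 — Parallel with input shunt Z1: Z_in = Z1 || (Z2 + Z3) = 1060 - j1035 Ω = 1481∠-44.3° Ω.
Step 5 — Power factor: PF = cos(φ) = Re(Z)/|Z| = 1060/1481.3 = 0.7156.
Step 6 — Type: Im(Z) = -1035 ⇒ leading (phase φ = -44.3°).

PF = 0.7156 (leading, φ = -44.3°)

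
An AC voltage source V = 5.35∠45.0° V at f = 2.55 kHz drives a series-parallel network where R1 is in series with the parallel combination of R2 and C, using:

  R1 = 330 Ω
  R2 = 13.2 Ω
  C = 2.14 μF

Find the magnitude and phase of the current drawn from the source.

Step 1 — Angular frequency: ω = 2π·f = 2π·2550 = 1.602e+04 rad/s.
Step 2 — Component impedances:
  R1: Z = R = 330 Ω
  R2: Z = R = 13.2 Ω
  C: Z = 1/(jωC) = -j/(ω·C) = 0 - j29.17 Ω
Step 3 — Parallel branch: R2 || C = 1/(1/R2 + 1/C) = 10.96 - j4.959 Ω.
Step 4 — Series with R1: Z_total = R1 + (R2 || C) = 341 - j4.959 Ω = 341∠-0.8° Ω.
Step 5 — Source phasor: V = 5.35∠45.0° V = 3.783 + j3.783 V.
Step 6 — Ohm's law: I = V / Z_total = (3.783 + j3.783) / (341 - j4.959) = 0.01093 + j0.01125 A.
Step 7 — Convert to polar: |I| = 0.01569 A, ∠I = 45.8°.

I = 0.01569∠45.8° A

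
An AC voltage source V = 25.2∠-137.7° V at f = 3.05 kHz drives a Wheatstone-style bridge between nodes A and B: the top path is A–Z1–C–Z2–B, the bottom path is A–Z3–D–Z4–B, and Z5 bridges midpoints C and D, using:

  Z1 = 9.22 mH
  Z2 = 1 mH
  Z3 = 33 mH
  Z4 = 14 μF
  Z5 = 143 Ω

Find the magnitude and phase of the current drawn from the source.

Step 1 — Angular frequency: ω = 2π·f = 2π·3050 = 1.916e+04 rad/s.
Step 2 — Component impedances:
  Z1: Z = jωL = j·1.916e+04·0.00922 = 0 + j176.7 Ω
  Z2: Z = jωL = j·1.916e+04·0.001 = 0 + j19.16 Ω
  Z3: Z = jωL = j·1.916e+04·0.033 = 0 + j632.4 Ω
  Z4: Z = 1/(jωC) = -j/(ω·C) = 0 - j3.727 Ω
  Z5: Z = R = 143 Ω
Step 3 — Bridge requires nodal analysis (the Z5 bridge couples midpoints C and D, so the two paths cannot be reduced to a simple series/parallel combination). Setting node B to ground and injecting 1 A at node A, the 3-node admittance system at A, C, D solves to V_A = Z_AB = 1.661 + j149.2 Ω = 149.2∠89.4° Ω.
Step 4 — Source phasor: V = 25.2∠-137.7° V = -18.64 - j16.96 V.
Step 5 — Ohm's law: I = V / Z_total = (-18.64 - j16.96) / (1.661 + j149.2) = -0.1151 + j0.1237 A.
Step 6 — Convert to polar: |I| = 0.1689 A, ∠I = 132.9°.

I = 0.1689∠132.9° A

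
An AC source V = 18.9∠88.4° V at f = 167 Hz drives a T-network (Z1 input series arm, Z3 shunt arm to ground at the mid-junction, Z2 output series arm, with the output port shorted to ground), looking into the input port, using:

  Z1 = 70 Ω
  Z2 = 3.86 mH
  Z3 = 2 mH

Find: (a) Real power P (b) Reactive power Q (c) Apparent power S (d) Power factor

Step 1 — Angular frequency: ω = 2π·f = 2π·167 = 1049 rad/s.
Step 2 — Component impedances:
  Z1: Z = R = 70 Ω
  Z2: Z = jωL = j·1049·0.00386 = 0 + j4.05 Ω
  Z3: Z = jωL = j·1049·0.002 = 0 + j2.099 Ω
Step 3 — With the output port shorted to ground, the output series arm Z2 runs from the junction to ground; the shunt arm Z3 also runs from the junction to ground. They appear in parallel: Z3 || Z2 = 0 + j1.382 Ω.
Step 4 — Series with input arm Z1: Z_in = Z1 + (Z3 || Z2) = 70 + j1.382 Ω = 70.01∠1.1° Ω.
Step 5 — Source phasor: V = 18.9∠88.4° V = 0.5277 + j18.89 V.
Step 6 — Current: I = V / Z = 0.01286 + j0.2696 A = 0.2699∠87.3° A.
Step 7 — Complex power: S = V·I* = 5.101 + j0.1007 VA.
Step 8 — Real power: P = Re(S) = 5.101 W.
Step 9 — Reactive power: Q = Im(S) = 0.1007 VAR.
Step 10 — Apparent power: |S| = 5.102 VA.
Step 11 — Power factor: PF = P/|S| = 0.9998 (lagging).

(a) P = 5.101 W  (b) Q = 0.1007 VAR  (c) S = 5.102 VA  (d) PF = 0.9998 (lagging)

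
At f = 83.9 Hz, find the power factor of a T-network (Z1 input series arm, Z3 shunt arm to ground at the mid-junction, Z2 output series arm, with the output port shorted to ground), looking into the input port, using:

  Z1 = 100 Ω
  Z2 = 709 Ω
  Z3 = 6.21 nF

Step 1 — Angular frequency: ω = 2π·f = 2π·83.9 = 527.2 rad/s.
Step 2 — Component impedances:
  Z1: Z = R = 100 Ω
  Z2: Z = R = 709 Ω
  Z3: Z = 1/(jωC) = -j/(ω·C) = 0 - j3.055e+05 Ω
Step 3 — With the output port shorted to ground, the output series arm Z2 runs from the junction to ground; the shunt arm Z3 also runs from the junction to ground. They appear in parallel: Z3 || Z2 = 709 - j1.646 Ω.
Step 4 — Series with input arm Z1: Z_in = Z1 + (Z3 || Z2) = 809 - j1.646 Ω = 809∠-0.1° Ω.
Step 5 — Power factor: PF = cos(φ) = Re(Z)/|Z| = 809/809 = 1.
Step 6 — Type: Im(Z) = -1.646 ⇒ leading (phase φ = -0.1°).

PF = 1 (leading, φ = -0.1°)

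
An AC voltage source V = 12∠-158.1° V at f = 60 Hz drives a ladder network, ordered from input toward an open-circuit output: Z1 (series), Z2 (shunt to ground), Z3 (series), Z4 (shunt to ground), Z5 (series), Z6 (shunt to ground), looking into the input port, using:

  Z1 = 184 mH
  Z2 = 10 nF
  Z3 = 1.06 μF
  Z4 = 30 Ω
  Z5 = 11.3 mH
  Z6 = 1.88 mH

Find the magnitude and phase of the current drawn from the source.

Step 1 — Angular frequency: ω = 2π·f = 2π·60 = 377 rad/s.
Step 2 — Component impedances:
  Z1: Z = jωL = j·377·0.184 = 0 + j69.37 Ω
  Z2: Z = 1/(jωC) = -j/(ω·C) = 0 - j2.653e+05 Ω
  Z3: Z = 1/(jωC) = -j/(ω·C) = 0 - j2502 Ω
  Z4: Z = R = 30 Ω
  Z5: Z = jωL = j·377·0.0113 = 0 + j4.26 Ω
  Z6: Z = jωL = j·377·0.00188 = 0 + j0.7087 Ω
Step 3 — Ladder network (open output): work backward from the far end, alternating series and parallel combinations. Z_in = 0.7861 - j2405 Ω = 2405∠-90.0° Ω.
Step 4 — Source phasor: V = 12∠-158.1° V = -11.13 - j4.476 V.
Step 5 — Ohm's law: I = V / Z_total = (-11.13 - j4.476) / (0.7861 - j2405) = 0.00186 - j0.00463 A.
Step 6 — Convert to polar: |I| = 0.00499 A, ∠I = -68.1°.

I = 0.00499∠-68.1° A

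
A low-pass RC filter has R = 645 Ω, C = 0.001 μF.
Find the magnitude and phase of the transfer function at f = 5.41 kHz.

Step 1 — Angular frequency: ω = 2π·5410 = 3.399e+04 rad/s.
Step 2 — Transfer function: H(jω) = 1/(1 + jωRC).
Step 3 — Denominator: 1 + jωRC = 1 + j·3.399e+04·645·1e-09 = 1 + j0.02192.
Step 4 — H = 0.9995 - j0.02191.
Step 5 — Magnitude: |H| = 0.9998 (-0.0 dB); phase: φ = -1.3°.

|H| = 0.9998 (-0.0 dB), φ = -1.3°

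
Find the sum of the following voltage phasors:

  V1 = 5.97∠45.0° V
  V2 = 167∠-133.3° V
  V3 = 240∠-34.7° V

Step 1 — Convert each phasor to rectangular form:
  V1 = 5.97·(cos(45.0°) + j·sin(45.0°)) = 4.221 + j4.221 V
  V2 = 167·(cos(-133.3°) + j·sin(-133.3°)) = -114.5 - j121.5 V
  V3 = 240·(cos(-34.7°) + j·sin(-34.7°)) = 197.3 - j136.6 V
Step 2 — Sum components: V_total = 87 - j253.9 V.
Step 3 — Convert to polar: |V_total| = 268.4 V, ∠V_total = -71.1°.

V_total = 268.4∠-71.1° V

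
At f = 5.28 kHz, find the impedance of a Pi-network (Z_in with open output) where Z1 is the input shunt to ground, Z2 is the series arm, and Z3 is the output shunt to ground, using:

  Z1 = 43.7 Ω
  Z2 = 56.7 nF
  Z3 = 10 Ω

Step 1 — Angular frequency: ω = 2π·f = 2π·5280 = 3.318e+04 rad/s.
Step 2 — Component impedances:
  Z1: Z = R = 43.7 Ω
  Z2: Z = 1/(jωC) = -j/(ω·C) = 0 - j531.6 Ω
  Z3: Z = R = 10 Ω
Step 3 — With open output, the series arm Z2 and the output shunt Z3 appear in series to ground: Z2 + Z3 = 10 - j531.6 Ω.
Step 4 — Parallel with input shunt Z1: Z_in = Z1 || (Z2 + Z3) = 43.34 - j3.556 Ω = 43.49∠-4.7° Ω.

Z = 43.34 - j3.556 Ω = 43.49∠-4.7° Ω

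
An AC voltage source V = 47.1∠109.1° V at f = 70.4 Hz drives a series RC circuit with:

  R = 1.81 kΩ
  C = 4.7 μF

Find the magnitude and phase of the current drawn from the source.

Step 1 — Angular frequency: ω = 2π·f = 2π·70.4 = 442.3 rad/s.
Step 2 — Component impedances:
  R: Z = R = 1810 Ω
  C: Z = 1/(jωC) = -j/(ω·C) = 0 - j481 Ω
Step 3 — Series combination: Z_total = R + C = 1810 - j481 Ω = 1873∠-14.9° Ω.
Step 4 — Source phasor: V = 47.1∠109.1° V = -15.41 + j44.51 V.
Step 5 — Ohm's law: I = V / Z_total = (-15.41 + j44.51) / (1810 - j481) = -0.01406 + j0.02085 A.
Step 6 — Convert to polar: |I| = 0.02515 A, ∠I = 124.0°.

I = 0.02515∠124.0° A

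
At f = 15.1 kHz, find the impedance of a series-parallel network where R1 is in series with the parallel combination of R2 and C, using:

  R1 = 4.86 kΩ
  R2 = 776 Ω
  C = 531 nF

Step 1 — Angular frequency: ω = 2π·f = 2π·1.51e+04 = 9.488e+04 rad/s.
Step 2 — Component impedances:
  R1: Z = R = 4860 Ω
  R2: Z = R = 776 Ω
  C: Z = 1/(jωC) = -j/(ω·C) = 0 - j19.85 Ω
Step 3 — Parallel branch: R2 || C = 1/(1/R2 + 1/C) = 0.5074 - j19.84 Ω.
Step 4 — Series with R1: Z_total = R1 + (R2 || C) = 4861 - j19.84 Ω = 4861∠-0.2° Ω.

Z = 4861 - j19.84 Ω = 4861∠-0.2° Ω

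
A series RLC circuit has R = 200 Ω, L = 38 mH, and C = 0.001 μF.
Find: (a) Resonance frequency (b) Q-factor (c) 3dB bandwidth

Step 1 — Resonance: ω₀ = 1/√(LC) = 1/√(0.038·1e-09) = 1.622e+05 rad/s.
Step 2 — f₀ = ω₀/(2π) = 2.582e+04 Hz.
Step 3 — Series Q: Q = ω₀L/R = 1.622e+05·0.038/200 = 30.82.
Step 4 — Bandwidth: Δω = ω₀/Q = 5263 rad/s; BW = Δω/(2π) = 837.7 Hz.

(a) f₀ = 2.582e+04 Hz  (b) Q = 30.82  (c) BW = 837.7 Hz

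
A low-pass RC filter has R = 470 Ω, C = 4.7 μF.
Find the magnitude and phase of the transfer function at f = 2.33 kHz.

Step 1 — Angular frequency: ω = 2π·2330 = 1.464e+04 rad/s.
Step 2 — Transfer function: H(jω) = 1/(1 + jωRC).
Step 3 — Denominator: 1 + jωRC = 1 + j·1.464e+04·470·4.7e-06 = 1 + j32.34.
Step 4 — H = 0.0009553 - j0.03089.
Step 5 — Magnitude: |H| = 0.03091 (-30.2 dB); phase: φ = -88.2°.

|H| = 0.03091 (-30.2 dB), φ = -88.2°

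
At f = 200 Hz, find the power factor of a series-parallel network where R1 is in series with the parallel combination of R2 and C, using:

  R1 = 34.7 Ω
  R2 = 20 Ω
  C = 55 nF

Step 1 — Angular frequency: ω = 2π·f = 2π·200 = 1257 rad/s.
Step 2 — Component impedances:
  R1: Z = R = 34.7 Ω
  R2: Z = R = 20 Ω
  C: Z = 1/(jωC) = -j/(ω·C) = 0 - j1.447e+04 Ω
Step 3 — Parallel branch: R2 || C = 1/(1/R2 + 1/C) = 20 - j0.02765 Ω.
Step 4 — Series with R1: Z_total = R1 + (R2 || C) = 54.7 - j0.02765 Ω = 54.7∠-0.0° Ω.
Step 5 — Power factor: PF = cos(φ) = Re(Z)/|Z| = 54.7/54.7 = 1.
Step 6 — Type: Im(Z) = -0.02765 ⇒ leading (phase φ = -0.0°).

PF = 1 (leading, φ = -0.0°)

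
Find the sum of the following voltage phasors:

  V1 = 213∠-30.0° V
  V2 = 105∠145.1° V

Step 1 — Convert each phasor to rectangular form:
  V1 = 213·(cos(-30.0°) + j·sin(-30.0°)) = 184.5 - j106.5 V
  V2 = 105·(cos(145.1°) + j·sin(145.1°)) = -86.12 + j60.08 V
Step 2 — Sum components: V_total = 98.35 - j46.42 V.
Step 3 — Convert to polar: |V_total| = 108.8 V, ∠V_total = -25.3°.

V_total = 108.8∠-25.3° V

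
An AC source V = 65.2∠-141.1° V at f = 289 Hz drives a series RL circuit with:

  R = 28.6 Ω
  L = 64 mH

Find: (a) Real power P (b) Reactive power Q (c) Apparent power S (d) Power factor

Step 1 — Angular frequency: ω = 2π·f = 2π·289 = 1816 rad/s.
Step 2 — Component impedances:
  R: Z = R = 28.6 Ω
  L: Z = jωL = j·1816·0.064 = 0 + j116.2 Ω
Step 3 — Series combination: Z_total = R + L = 28.6 + j116.2 Ω = 119.7∠76.2° Ω.
Step 4 — Source phasor: V = 65.2∠-141.1° V = -50.74 - j40.94 V.
Step 5 — Current: I = V / Z = -0.4335 + j0.3299 A = 0.5448∠142.7° A.
Step 6 — Complex power: S = V·I* = 8.488 + j34.49 VA.
Step 7 — Real power: P = Re(S) = 8.488 W.
Step 8 — Reactive power: Q = Im(S) = 34.49 VAR.
Step 9 — Apparent power: |S| = 35.52 VA.
Step 10 — Power factor: PF = P/|S| = 0.239 (lagging).

(a) P = 8.488 W  (b) Q = 34.49 VAR  (c) S = 35.52 VA  (d) PF = 0.239 (lagging)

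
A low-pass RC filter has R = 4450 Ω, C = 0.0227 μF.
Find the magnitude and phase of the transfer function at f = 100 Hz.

Step 1 — Angular frequency: ω = 2π·100 = 628.3 rad/s.
Step 2 — Transfer function: H(jω) = 1/(1 + jωRC).
Step 3 — Denominator: 1 + jωRC = 1 + j·628.3·4450·2.27e-08 = 1 + j0.06347.
Step 4 — H = 0.996 - j0.06321.
Step 5 — Magnitude: |H| = 0.998 (-0.0 dB); phase: φ = -3.6°.

|H| = 0.998 (-0.0 dB), φ = -3.6°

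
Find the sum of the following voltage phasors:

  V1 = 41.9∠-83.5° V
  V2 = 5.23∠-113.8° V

Step 1 — Convert each phasor to rectangular form:
  V1 = 41.9·(cos(-83.5°) + j·sin(-83.5°)) = 4.743 - j41.63 V
  V2 = 5.23·(cos(-113.8°) + j·sin(-113.8°)) = -2.111 - j4.785 V
Step 2 — Sum components: V_total = 2.633 - j46.42 V.
Step 3 — Convert to polar: |V_total| = 46.49 V, ∠V_total = -86.8°.

V_total = 46.49∠-86.8° V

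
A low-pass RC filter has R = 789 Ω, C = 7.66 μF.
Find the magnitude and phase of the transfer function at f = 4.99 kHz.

Step 1 — Angular frequency: ω = 2π·4990 = 3.135e+04 rad/s.
Step 2 — Transfer function: H(jω) = 1/(1 + jωRC).
Step 3 — Denominator: 1 + jωRC = 1 + j·3.135e+04·789·7.66e-06 = 1 + j189.5.
Step 4 — H = 2.785e-05 - j0.005277.
Step 5 — Magnitude: |H| = 0.005277 (-45.6 dB); phase: φ = -89.7°.

|H| = 0.005277 (-45.6 dB), φ = -89.7°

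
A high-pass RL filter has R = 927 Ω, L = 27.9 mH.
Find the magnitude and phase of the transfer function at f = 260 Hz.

Step 1 — Angular frequency: ω = 2π·260 = 1634 rad/s.
Step 2 — Transfer function: H(jω) = jωL/(R + jωL).
Step 3 — Numerator jωL = j·45.58; denominator R + jωL = 927 + j45.58.
Step 4 — H = 0.002412 + j0.04905.
Step 5 — Magnitude: |H| = 0.04911 (-26.2 dB); phase: φ = 87.2°.

|H| = 0.04911 (-26.2 dB), φ = 87.2°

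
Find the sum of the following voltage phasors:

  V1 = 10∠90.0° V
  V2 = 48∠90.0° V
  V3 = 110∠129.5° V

Step 1 — Convert each phasor to rectangular form:
  V1 = 10·(cos(90.0°) + j·sin(90.0°)) = 0 + j10 V
  V2 = 48·(cos(90.0°) + j·sin(90.0°)) = 0 + j48 V
  V3 = 110·(cos(129.5°) + j·sin(129.5°)) = -69.97 + j84.88 V
Step 2 — Sum components: V_total = -69.97 + j142.9 V.
Step 3 — Convert to polar: |V_total| = 159.1 V, ∠V_total = 116.1°.

V_total = 159.1∠116.1° V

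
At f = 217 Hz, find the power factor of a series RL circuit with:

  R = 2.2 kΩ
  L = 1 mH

Step 1 — Angular frequency: ω = 2π·f = 2π·217 = 1363 rad/s.
Step 2 — Component impedances:
  R: Z = R = 2200 Ω
  L: Z = jωL = j·1363·0.001 = 0 + j1.363 Ω
Step 3 — Series combination: Z_total = R + L = 2200 + j1.363 Ω = 2200∠0.0° Ω.
Step 4 — Power factor: PF = cos(φ) = Re(Z)/|Z| = 2200/2200 = 1.
Step 5 — Type: Im(Z) = 1.363 ⇒ lagging (phase φ = 0.0°).

PF = 1 (lagging, φ = 0.0°)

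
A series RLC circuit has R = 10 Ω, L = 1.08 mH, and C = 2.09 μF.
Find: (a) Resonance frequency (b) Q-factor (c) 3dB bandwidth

Step 1 — Resonance: ω₀ = 1/√(LC) = 1/√(0.00108·2.09e-06) = 2.105e+04 rad/s.
Step 2 — f₀ = ω₀/(2π) = 3350 Hz.
Step 3 — Series Q: Q = ω₀L/R = 2.105e+04·0.00108/10 = 2.273.
Step 4 — Bandwidth: Δω = ω₀/Q = 9259 rad/s; BW = Δω/(2π) = 1474 Hz.

(a) f₀ = 3350 Hz  (b) Q = 2.273  (c) BW = 1474 Hz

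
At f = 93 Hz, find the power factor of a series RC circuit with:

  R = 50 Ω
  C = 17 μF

Step 1 — Angular frequency: ω = 2π·f = 2π·93 = 584.3 rad/s.
Step 2 — Component impedances:
  R: Z = R = 50 Ω
  C: Z = 1/(jωC) = -j/(ω·C) = 0 - j100.7 Ω
Step 3 — Series combination: Z_total = R + C = 50 - j100.7 Ω = 112.4∠-63.6° Ω.
Step 4 — Power factor: PF = cos(φ) = Re(Z)/|Z| = 50/112.4 = 0.4448.
Step 5 — Type: Im(Z) = -100.7 ⇒ leading (phase φ = -63.6°).

PF = 0.4448 (leading, φ = -63.6°)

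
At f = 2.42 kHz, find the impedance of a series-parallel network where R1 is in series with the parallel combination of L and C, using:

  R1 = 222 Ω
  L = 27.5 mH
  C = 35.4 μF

Step 1 — Angular frequency: ω = 2π·f = 2π·2420 = 1.521e+04 rad/s.
Step 2 — Component impedances:
  R1: Z = R = 222 Ω
  L: Z = jωL = j·1.521e+04·0.0275 = 0 + j418.1 Ω
  C: Z = 1/(jωC) = -j/(ω·C) = 0 - j1.858 Ω
Step 3 — Parallel branch: L || C = 1/(1/L + 1/C) = 0 - j1.866 Ω.
Step 4 — Series with R1: Z_total = R1 + (L || C) = 222 - j1.866 Ω = 222∠-0.5° Ω.

Z = 222 - j1.866 Ω = 222∠-0.5° Ω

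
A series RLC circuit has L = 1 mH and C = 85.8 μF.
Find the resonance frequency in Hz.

Step 1 — Resonance condition Im(Z)=0 gives ω₀ = 1/√(LC).
Step 2 — ω₀ = 1/√(0.001·8.58e-05) = 3414 rad/s.
Step 3 — f₀ = ω₀/(2π) = 543.3 Hz.

f₀ = 543.3 Hz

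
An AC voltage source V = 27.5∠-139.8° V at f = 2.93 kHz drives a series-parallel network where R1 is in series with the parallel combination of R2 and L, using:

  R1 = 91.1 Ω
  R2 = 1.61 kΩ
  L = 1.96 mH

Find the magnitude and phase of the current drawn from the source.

Step 1 — Angular frequency: ω = 2π·f = 2π·2930 = 1.841e+04 rad/s.
Step 2 — Component impedances:
  R1: Z = R = 91.1 Ω
  R2: Z = R = 1610 Ω
  L: Z = jωL = j·1.841e+04·0.00196 = 0 + j36.08 Ω
Step 3 — Parallel branch: R2 || L = 1/(1/R2 + 1/L) = 0.8083 + j36.06 Ω.
Step 4 — Series with R1: Z_total = R1 + (R2 || L) = 91.91 + j36.06 Ω = 98.73∠21.4° Ω.
Step 5 — Source phasor: V = 27.5∠-139.8° V = -21 - j17.75 V.
Step 6 — Ohm's law: I = V / Z_total = (-21 - j17.75) / (91.91 + j36.06) = -0.2637 - j0.08965 A.
Step 7 — Convert to polar: |I| = 0.2785 A, ∠I = -161.2°.

I = 0.2785∠-161.2° A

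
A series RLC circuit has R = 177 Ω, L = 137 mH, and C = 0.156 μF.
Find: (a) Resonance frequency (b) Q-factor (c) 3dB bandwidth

Step 1 — Resonance: ω₀ = 1/√(LC) = 1/√(0.137·1.56e-07) = 6840 rad/s.
Step 2 — f₀ = ω₀/(2π) = 1089 Hz.
Step 3 — Series Q: Q = ω₀L/R = 6840·0.137/177 = 5.294.
Step 4 — Bandwidth: Δω = ω₀/Q = 1292 rad/s; BW = Δω/(2π) = 205.6 Hz.

(a) f₀ = 1089 Hz  (b) Q = 5.294  (c) BW = 205.6 Hz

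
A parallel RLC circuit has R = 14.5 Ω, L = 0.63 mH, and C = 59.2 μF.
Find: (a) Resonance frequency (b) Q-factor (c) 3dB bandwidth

Step 1 — Resonance: ω₀ = 1/√(LC) = 1/√(0.00063·5.92e-05) = 5178 rad/s.
Step 2 — f₀ = ω₀/(2π) = 824.1 Hz.
Step 3 — Parallel Q: Q = R/(ω₀L) = 14.5/(5178·0.00063) = 4.445.
Step 4 — Bandwidth: Δω = ω₀/Q = 1165 rad/s; BW = Δω/(2π) = 185.4 Hz.

(a) f₀ = 824.1 Hz  (b) Q = 4.445  (c) BW = 185.4 Hz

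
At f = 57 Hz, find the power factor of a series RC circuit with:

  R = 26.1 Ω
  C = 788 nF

Step 1 — Angular frequency: ω = 2π·f = 2π·57 = 358.1 rad/s.
Step 2 — Component impedances:
  R: Z = R = 26.1 Ω
  C: Z = 1/(jωC) = -j/(ω·C) = 0 - j3543 Ω
Step 3 — Series combination: Z_total = R + C = 26.1 - j3543 Ω = 3543∠-89.6° Ω.
Step 4 — Power factor: PF = cos(φ) = Re(Z)/|Z| = 26.1/3543.5 = 0.007366.
Step 5 — Type: Im(Z) = -3543 ⇒ leading (phase φ = -89.6°).

PF = 0.007366 (leading, φ = -89.6°)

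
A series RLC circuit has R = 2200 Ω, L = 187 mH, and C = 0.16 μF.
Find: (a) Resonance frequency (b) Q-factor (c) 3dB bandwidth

Step 1 — Resonance condition Im(Z)=0 gives ω₀ = 1/√(LC).
Step 2 — ω₀ = 1/√(0.187·1.6e-07) = 5781 rad/s.
Step 3 — f₀ = ω₀/(2π) = 920.1 Hz.
Step 4 — Series Q: Q = ω₀L/R = 5781·0.187/2200 = 0.4914.
Step 5 — 3dB bandwidth: Δω = ω₀/Q = 1.176e+04 rad/s; BW = Δω/(2π) = 1872 Hz.

(a) f₀ = 920.1 Hz  (b) Q = 0.4914  (c) BW = 1872 Hz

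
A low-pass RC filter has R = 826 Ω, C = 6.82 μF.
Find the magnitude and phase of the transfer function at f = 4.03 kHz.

Step 1 — Angular frequency: ω = 2π·4030 = 2.532e+04 rad/s.
Step 2 — Transfer function: H(jω) = 1/(1 + jωRC).
Step 3 — Denominator: 1 + jωRC = 1 + j·2.532e+04·826·6.82e-06 = 1 + j142.6.
Step 4 — H = 4.915e-05 - j0.00701.
Step 5 — Magnitude: |H| = 0.00701 (-43.1 dB); phase: φ = -89.6°.

|H| = 0.00701 (-43.1 dB), φ = -89.6°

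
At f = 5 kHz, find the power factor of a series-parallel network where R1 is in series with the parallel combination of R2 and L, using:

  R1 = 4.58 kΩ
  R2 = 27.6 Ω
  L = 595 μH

Step 1 — Angular frequency: ω = 2π·f = 2π·5000 = 3.142e+04 rad/s.
Step 2 — Component impedances:
  R1: Z = R = 4580 Ω
  R2: Z = R = 27.6 Ω
  L: Z = jωL = j·3.142e+04·0.000595 = 0 + j18.69 Ω
Step 3 — Parallel branch: R2 || L = 1/(1/R2 + 1/L) = 8.679 + j12.81 Ω.
Step 4 — Series with R1: Z_total = R1 + (R2 || L) = 4589 + j12.81 Ω = 4589∠0.2° Ω.
Step 5 — Power factor: PF = cos(φ) = Re(Z)/|Z| = 4589/4589 = 1.
Step 6 — Type: Im(Z) = 12.81 ⇒ lagging (phase φ = 0.2°).

PF = 1 (lagging, φ = 0.2°)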